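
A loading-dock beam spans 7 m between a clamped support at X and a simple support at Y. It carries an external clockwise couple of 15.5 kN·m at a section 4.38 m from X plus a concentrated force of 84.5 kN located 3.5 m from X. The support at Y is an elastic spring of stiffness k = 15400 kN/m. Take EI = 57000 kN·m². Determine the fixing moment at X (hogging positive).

M_X = 112.8 kN·m

Remove the prop at Y; the released (primary) structure is a cantilever built in at X.
Downward deflection at the released point Y due to the loads:
  clockwise couple 15.5 at a = 4.38: M₀a(2L − a)/(2EI) = 326.6/EI
  point load 84.5 at a = 3.5: Pa²(3L − a)/(6EI) = 3019/EI
  δ_0 = 3346/EI
Tip deflection under a unit load at Y: L³/(3EI) = 114.3/EI.
With EI = 57000 kN·m²: δ_0 = 0.058696 m and δ_{YY} = 0.002006 m/kN.
Compatibility — the spring shortens by R_Y/k under the reaction it provides: δ_0 − R_Y·δ_{YY} = R_Y/k. With 1/k = 0.000065 m/kN, R_Y = δ_0 / (δ_{YY} + 1/k) = 0.058696 / (0.002006 + 0.000065) = 28.34 kN.
Moment equilibrium about X: M_X = Σ(load moments about X) − R_Y·L = 311.2 − 28.34×7 = 112.8 kN·m.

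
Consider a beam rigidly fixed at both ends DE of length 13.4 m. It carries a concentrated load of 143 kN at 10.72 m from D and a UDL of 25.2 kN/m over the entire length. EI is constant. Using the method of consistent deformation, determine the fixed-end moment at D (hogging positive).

M_D = 438.4 kN·m

Take the two fixed-end moments M_D, M_E as redundants; the released structure is the simple span DE.
End rotations of the released simple span under the applied load (×1/EI):
  at D: point load 143 at a = 10.72: Pab(L + b)/(6LEI) = 821.7/EI
  at E: point load 143 at a = 10.72: Pab(L + a)/(6LEI) = 1232/EI
  at D: UDL 25.2: wL³/(24EI) = 2526/EI
  at E: UDL 25.2: wL³/(24EI) = 2526/EI
  θ_D0 = 3348/EI,  θ_E0 = 3759/EI
Flexibility coefficients: a unit moment at one end gives L/(3EI) there and L/(6EI) at the far end, so f₁₁ = f₂₂ = 4.467/EI and f₁₂ = f₂₁ = 2.233/EI.
Compatibility — zero rotation at each built-in end:
  4.467 M_D + 2.233 M_E = 3348
  2.233 M_D + 4.467 M_E = 3759
Solving the pair gives M_D = 438.4 kN·m and M_E = 622.3 kN·m (hogging).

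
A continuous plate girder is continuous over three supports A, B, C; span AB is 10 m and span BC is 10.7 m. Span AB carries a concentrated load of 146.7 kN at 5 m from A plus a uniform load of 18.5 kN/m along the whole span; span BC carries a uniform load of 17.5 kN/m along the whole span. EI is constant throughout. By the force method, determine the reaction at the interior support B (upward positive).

R_B = 331.8 kN

Insert a hinge at B; M_B is the redundant, and each span becomes simply supported.
Rotations at B on the released spans (each span's end-slope, ×1/EI):
  span AB: point load 146.7 at a = 5: Pab(L + a)/(6LEI) = 916.9/EI
  span AB: UDL 18.5: wL³/(24EI) = 770.8/EI
  span BC: UDL 17.5: wL³/(24EI) = 893.3/EI
  relative rotation θ_0 = (1688 + 893.3)/EI = 2581/EI
A unit hogging moment at B produces rotation L₁/(3EI) + L₂/(3EI) = 6.9/EI.
Slope continuity at B: θ_0 = M_B·6.9/EI, so M_B = 2581/6.9 = 374.1 kN·m (hogging).
Span AB, ΣM about A with M_B applied at B: R_B^{AB}·10 = 1658 + 374.1, so R_B^{AB} = 203.3 kN and R_A = 331.7 − 203.3 = 128.4 kN.
Span BC, ΣM about C: R_B^{BC}·10.7 = 1002 + 374.1, so R_B^{BC} = 128.6 kN and R_C = 187.2 − 128.6 = 58.67 kN.
R_B = 203.3 + 128.6 = 331.8 kN.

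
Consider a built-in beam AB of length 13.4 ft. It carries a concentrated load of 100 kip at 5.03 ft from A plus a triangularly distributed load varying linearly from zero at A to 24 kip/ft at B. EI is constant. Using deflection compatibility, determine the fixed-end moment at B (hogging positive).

M_B = 333.4 kip·ft

Release both end moments; the primary structure is a simply-supported span AB with redundants M_A and M_B.
End rotations of the released simple span under the applied load (×1/EI):
  at A: point load 100 at a = 5.03: Pab(L + b)/(6LEI) = 1140/EI
  at B: point load 100 at a = 5.03: Pab(L + a)/(6LEI) = 965.1/EI
  at A: triangular load, peak 24: 7w₀L³/(360EI) = 1123/EI
  at B: triangular load, peak 24: w₀L³/(45EI) = 1283/EI
  θ_A0 = 2263/EI,  θ_B0 = 2248/EI
Flexibility coefficients: a unit moment at one end gives L/(3EI) there and L/(6EI) at the far end, so f₁₁ = f₂₂ = 4.467/EI and f₁₂ = f₂₁ = 2.233/EI.
Compatibility — zero rotation at each built-in end:
  4.467 M_A + 2.233 M_B = 2263
  2.233 M_A + 4.467 M_B = 2248
Solving the pair gives M_A = 339.9 kip·ft and M_B = 333.4 kip·ft (hogging).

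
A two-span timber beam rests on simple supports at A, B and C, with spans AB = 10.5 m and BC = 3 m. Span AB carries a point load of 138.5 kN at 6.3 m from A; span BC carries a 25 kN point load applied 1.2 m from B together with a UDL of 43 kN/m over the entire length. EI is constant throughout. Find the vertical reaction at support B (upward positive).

Take M_B as the redundant. Released structure: two simple spans AB and BC with a hinge at B.
Discontinuity in slope at B on the released structure — sum the simple-span end rotations:
  span AB: point load 138.5 at a = 6.3: Pab(L + a)/(6LEI) = 977.3/EI
  span BC: point load 25 at a = 1.2: Pab(L + b)/(6LEI) = 14.4/EI
  span BC: UDL 43: wL³/(24EI) = 48.38/EI
  relative rotation θ_0 = (977.3 + 62.77)/EI = 1040/EI
A unit hogging moment at B produces rotation L₁/(3EI) + L₂/(3EI) = 4.5/EI.
Slope continuity at B: θ_0 = M_B·4.5/EI, so M_B = 1040/4.5 = 231.1 kN·m (hogging).
Span AB, ΣM about A with M_B applied at B: R_B^{AB}·10.5 = 872.5 + 231.1, so R_B^{AB} = 105.1 kN and R_A = 138.5 − 105.1 = 33.39 kN.
Span BC, ΣM about C: R_B^{BC}·3 = 238.5 + 231.1, so R_B^{BC} = 156.5 kN and R_C = 154 − 156.5 = -2.539 kN.
R_B = 105.1 + 156.5 = 261.7 kN.

R_B = 261.7 kN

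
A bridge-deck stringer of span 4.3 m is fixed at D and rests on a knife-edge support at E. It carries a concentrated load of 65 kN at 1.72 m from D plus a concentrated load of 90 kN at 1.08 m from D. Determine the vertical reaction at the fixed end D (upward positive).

R_D = 133.7 kN

Release the roller at E. Primary structure: cantilever fixed at D.
Downward deflection at the released point E due to the loads:
  point load 65 at a = 1.72: Pa²(3L − a)/(6EI) = 358.3/EI
  point load 90 at a = 1.08: Pa²(3L − a)/(6EI) = 206.8/EI
  δ_0 = 565.1/EI
Flexibility coefficient — unit upward force at E: δ_{EE} = L³/(3EI) = 26.5/EI.
The prop prevents deflection at E: R_E = δ_0/δ_{EE} = 565.1/26.5 = 21.32 kN.
Vertical equilibrium: R_D = ΣP − R_E = 155 − 21.32 = 133.7 kN.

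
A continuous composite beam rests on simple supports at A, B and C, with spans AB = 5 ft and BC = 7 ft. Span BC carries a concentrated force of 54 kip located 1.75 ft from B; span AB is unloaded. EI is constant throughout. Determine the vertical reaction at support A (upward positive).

Insert a hinge at B; M_B is the redundant, and each span becomes simply supported.
End slopes at the hinge B, treating each span as simply supported:
  span BC: point load 54 at a = 1.75: Pab(L + b)/(6LEI) = 144.7/EI
  relative rotation θ_0 = (0 + 144.7)/EI = 144.7/EI
A unit hogging moment at B produces rotation L₁/(3EI) + L₂/(3EI) = 4/EI.
Slope continuity at B: θ_0 = M_B·4/EI, so M_B = 144.7/4 = 36.18 kip·ft (hogging).
Span AB, ΣM about A with M_B applied at B: R_B^{AB}·5 = 0 + 36.18, so R_B^{AB} = 7.235 kip and R_A = 0 − 7.235 = -7.235 kip.

R_A = -7.235 kip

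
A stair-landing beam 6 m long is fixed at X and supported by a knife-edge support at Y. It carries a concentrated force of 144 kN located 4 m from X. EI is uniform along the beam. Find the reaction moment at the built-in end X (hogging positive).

M_X = 128 kN·m

Choose R_Y as the redundant. The primary structure is the cantilever fixed at X.
Primary-structure tip deflection at Y by superposition:
  point load 144 at a = 4: Pa²(3L − a)/(6EI) = 5376/EI
Tip deflection under a unit load at Y: L³/(3EI) = 72/EI.
The prop prevents deflection at Y: R_Y = δ_0/δ_{YY} = 5376/72 = 74.67 kN.
Moment equilibrium about X: M_X = Σ(load moments about X) − R_Y·L = 576 − 74.67×6 = 128 kN·m.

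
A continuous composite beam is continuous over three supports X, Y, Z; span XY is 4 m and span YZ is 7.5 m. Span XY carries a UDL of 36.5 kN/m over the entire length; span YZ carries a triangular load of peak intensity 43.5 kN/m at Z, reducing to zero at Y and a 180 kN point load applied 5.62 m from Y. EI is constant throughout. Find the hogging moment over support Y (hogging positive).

M_Y = 221.9 kN·m

Release continuity at Y by inserting a hinge; the redundant is the internal moment M_Y. The primary structure is two simply-supported spans XY and YZ.
Discontinuity in slope at Y on the released structure — sum the simple-span end rotations:
  span XY: UDL 36.5: wL³/(24EI) = 97.33/EI
  span YZ: triangular load, peak 43.5: 7w₀L³/(360EI) = 356.8/EI
  span YZ: point load 180 at a = 5.62: Pab(L + b)/(6LEI) = 396.4/EI
  relative rotation θ_0 = (97.33 + 753.3)/EI = 850.6/EI
A unit hogging moment at Y produces rotation L₁/(3EI) + L₂/(3EI) = 3.833/EI.
Compatibility: M_Y·(L₁+L₂)/(3EI) = θ_0, giving M_Y = 221.9 kN·m (hogging).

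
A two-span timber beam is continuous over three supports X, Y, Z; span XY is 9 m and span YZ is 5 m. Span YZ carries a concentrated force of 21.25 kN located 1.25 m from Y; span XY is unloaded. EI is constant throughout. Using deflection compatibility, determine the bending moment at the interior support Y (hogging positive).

Take M_Y as the redundant. Released structure: two simple spans XY and YZ with a hinge at Y.
End slopes at the hinge Y, treating each span as simply supported:
  span YZ: point load 21.25 at a = 1.25: Pab(L + b)/(6LEI) = 29.05/EI
  relative rotation θ_0 = (0 + 29.05)/EI = 29.05/EI
A unit hogging moment at Y produces rotation L₁/(3EI) + L₂/(3EI) = 4.667/EI.
Slope continuity at Y: θ_0 = M_Y·4.667/EI, so M_Y = 29.05/4.667 = 6.226 kN·m (hogging).

M_Y = 6.226 kN·m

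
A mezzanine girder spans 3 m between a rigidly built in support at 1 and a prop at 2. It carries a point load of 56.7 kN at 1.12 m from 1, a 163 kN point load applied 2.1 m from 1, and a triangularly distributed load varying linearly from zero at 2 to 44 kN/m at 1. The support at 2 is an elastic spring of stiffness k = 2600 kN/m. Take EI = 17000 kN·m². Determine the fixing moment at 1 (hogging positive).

M_1 = 271.2 kN·m

Release the roller at 2. Primary structure: cantilever fixed at 1.
Primary-structure tip deflection at 2 by superposition:
  point load 56.7 at a = 1.12: Pa²(3L − a)/(6EI) = 93.41/EI
  point load 163 at a = 2.1: Pa²(3L − a)/(6EI) = 826.7/EI
  triangular load, peak 44 at the fixed end: w₀L⁴/(30EI) = 118.8/EI
  δ_0 = 1039/EI
Tip deflection under a unit load at 2: L³/(3EI) = 9/EI.
With EI = 17000 kN·m²: δ_0 = 0.06111 m and δ_{22} = 0.000529 m/kN.
Compatibility — the spring shortens by R_2/k under the reaction it provides: δ_0 − R_2·δ_{22} = R_2/k. With 1/k = 0.000385 m/kN, R_2 = δ_0 / (δ_{22} + 1/k) = 0.06111 / (0.000529 + 0.000385) = 66.86 kN.
Moment equilibrium about 1: M_1 = Σ(load moments about 1) − R_2·L = 471.8 − 66.86×3 = 271.2 kN·m.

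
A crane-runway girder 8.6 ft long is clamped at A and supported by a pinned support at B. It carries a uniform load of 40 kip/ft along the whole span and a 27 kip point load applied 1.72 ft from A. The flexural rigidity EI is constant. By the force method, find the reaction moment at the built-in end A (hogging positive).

M_A = 403.2 kip·ft

Remove the prop at B; the released (primary) structure is a cantilever built in at A.
Free-end deflection of the primary structure under the applied loading (downward +):
  UDL 40: wL⁴/(8EI) = 27350/EI
  point load 27 at a = 1.72: Pa²(3L − a)/(6EI) = 320.6/EI
  δ_0 = 27671/EI
Tip deflection under a unit load at B: L³/(3EI) = 212/EI.
Compatibility at B: δ_0 − R_B·δ_{BB} = 0, so R_B = 27671/212 = 130.5 kip.
Moment equilibrium about A: M_A = Σ(load moments about A) − R_B·L = 1526 − 130.5×8.6 = 403.2 kip·ft.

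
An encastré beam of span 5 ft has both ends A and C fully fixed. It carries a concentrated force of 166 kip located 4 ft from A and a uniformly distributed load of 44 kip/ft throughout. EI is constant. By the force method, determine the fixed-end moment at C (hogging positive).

M_C = 197.9 kip·ft

Take the two fixed-end moments M_A, M_C as redundants; the released structure is the simple span AC.
On the primary (simply-supported) span, the end slopes from the loading are:
  at A: point load 166 at a = 4: Pab(L + b)/(6LEI) = 132.8/EI
  at C: point load 166 at a = 4: Pab(L + a)/(6LEI) = 199.2/EI
  at A: UDL 44: wL³/(24EI) = 229.2/EI
  at C: UDL 44: wL³/(24EI) = 229.2/EI
  θ_A0 = 362/EI,  θ_C0 = 428.4/EI
Flexibility coefficients: a unit moment at one end gives L/(3EI) there and L/(6EI) at the far end, so f₁₁ = f₂₂ = 1.667/EI and f₁₂ = f₂₁ = 0.8333/EI.
Compatibility — zero rotation at each built-in end:
  1.667 M_A + 0.8333 M_C = 362
  0.8333 M_A + 1.667 M_C = 428.4
Solving the pair gives M_A = 118.2 kip·ft and M_C = 197.9 kip·ft (hogging).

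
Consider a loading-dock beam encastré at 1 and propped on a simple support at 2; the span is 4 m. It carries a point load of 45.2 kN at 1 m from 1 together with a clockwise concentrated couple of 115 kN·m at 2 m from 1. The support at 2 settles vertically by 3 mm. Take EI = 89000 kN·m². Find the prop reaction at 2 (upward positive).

Take the reaction at 2 as the redundant and release it; the primary structure is a cantilever fixed at 1.
Deflection at 2 on the released cantilever, summing each load's contribution:
  point load 45.2 at a = 1: Pa²(3L − a)/(6EI) = 82.87/EI
  clockwise couple 115 at a = 2: M₀a(2L − a)/(2EI) = 690/EI
  δ_0 = 772.9/EI
Tip deflection under a unit load at 2: L³/(3EI) = 21.33/EI.
With EI = 89000 kN·m²: δ_0 = 0.008684 m and δ_{22} = 0.00024 m/kN.
Compatibility — the beam at 2 must follow the support down by 0.003 m: δ_0 − R_2·δ_{22} = 0.003, so R_2 = (0.008684 − 0.003)/0.00024 = 23.71 kN.

R_2 = 23.71 kN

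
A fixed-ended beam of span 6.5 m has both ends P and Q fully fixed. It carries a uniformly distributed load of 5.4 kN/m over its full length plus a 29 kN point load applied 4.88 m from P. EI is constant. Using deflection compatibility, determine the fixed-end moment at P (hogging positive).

M_P = 27.8 kN·m

Release both end moments; the primary structure is a simply-supported span PQ with redundants M_P and M_Q.
On the primary (simply-supported) span, the end slopes from the loading are:
  at P: UDL 5.4: wL³/(24EI) = 61.79/EI
  at Q: UDL 5.4: wL³/(24EI) = 61.79/EI
  at P: point load 29 at a = 4.88: Pab(L + b)/(6LEI) = 47.73/EI
  at Q: point load 29 at a = 4.88: Pab(L + a)/(6LEI) = 66.9/EI
  θ_P0 = 109.5/EI,  θ_Q0 = 128.7/EI
Flexibility coefficients: a unit moment at one end gives L/(3EI) there and L/(6EI) at the far end, so f₁₁ = f₂₂ = 2.167/EI and f₁₂ = f₂₁ = 1.083/EI.
Compatibility — zero rotation at each built-in end:
  2.167 M_P + 1.083 M_Q = 109.5
  1.083 M_P + 2.167 M_Q = 128.7
Solving the pair gives M_P = 27.8 kN·m and M_Q = 45.49 kN·m (hogging).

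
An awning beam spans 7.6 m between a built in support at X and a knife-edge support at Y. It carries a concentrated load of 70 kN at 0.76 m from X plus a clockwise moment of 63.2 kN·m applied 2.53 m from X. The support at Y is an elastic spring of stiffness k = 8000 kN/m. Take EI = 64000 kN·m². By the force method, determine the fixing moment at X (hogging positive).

Choose R_Y as the redundant. The primary structure is the cantilever fixed at X.
Primary-structure tip deflection at Y by superposition:
  point load 70 at a = 0.76: Pa²(3L − a)/(6EI) = 148.5/EI
  clockwise couple 63.2 at a = 2.53: M₀a(2L − a)/(2EI) = 1013/EI
  δ_0 = 1161/EI
Tip deflection under a unit load at Y: L³/(3EI) = 146.3/EI.
With EI = 64000 kN·m²: δ_0 = 0.018148 m and δ_{YY} = 0.002286 m/kN.
Compatibility — the spring shortens by R_Y/k under the reaction it provides: δ_0 − R_Y·δ_{YY} = R_Y/k. With 1/k = 0.000125 m/kN, R_Y = δ_0 / (δ_{YY} + 1/k) = 0.018148 / (0.002286 + 0.000125) = 7.526 kN.
Moment equilibrium about X: M_X = Σ(load moments about X) − R_Y·L = 116.4 − 7.526×7.6 = 59.2 kN·m.

M_X = 59.2 kN·m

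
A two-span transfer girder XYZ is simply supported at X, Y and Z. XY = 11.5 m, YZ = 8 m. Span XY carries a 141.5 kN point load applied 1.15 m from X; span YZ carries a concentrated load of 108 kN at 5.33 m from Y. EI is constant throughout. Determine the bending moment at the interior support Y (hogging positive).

Insert a hinge at Y; M_Y is the redundant, and each span becomes simply supported.
Rotations at Y on the released spans (each span's end-slope, ×1/EI):
  span XY: point load 141.5 at a = 1.15: Pab(L + a)/(6LEI) = 308.8/EI
  span YZ: point load 108 at a = 5.33: Pab(L + b)/(6LEI) = 341.7/EI
  relative rotation θ_0 = (308.8 + 341.7)/EI = 650.4/EI
A unit hogging moment at Y produces rotation L₁/(3EI) + L₂/(3EI) = 6.5/EI.
Compatibility: M_Y·(L₁+L₂)/(3EI) = θ_0, giving M_Y = 100.1 kN·m (hogging).

M_Y = 100.1 kN·m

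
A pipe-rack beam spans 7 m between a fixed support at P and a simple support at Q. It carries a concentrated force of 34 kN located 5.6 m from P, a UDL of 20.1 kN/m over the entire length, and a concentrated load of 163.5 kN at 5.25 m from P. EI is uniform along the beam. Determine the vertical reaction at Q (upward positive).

R_Q = 180.2 kN

Release the roller at Q. Primary structure: cantilever fixed at P.
Free-end deflection of the primary structure under the applied loading (downward +):
  point load 34 at a = 5.6: Pa²(3L − a)/(6EI) = 2737/EI
  UDL 20.1: wL⁴/(8EI) = 6033/EI
  point load 163.5 at a = 5.25: Pa²(3L − a)/(6EI) = 11829/EI
  δ_0 = 20599/EI
Flexibility coefficient — unit upward force at Q: δ_{QQ} = L³/(3EI) = 114.3/EI.
The prop prevents deflection at Q: R_Q = δ_0/δ_{QQ} = 20599/114.3 = 180.2 kN.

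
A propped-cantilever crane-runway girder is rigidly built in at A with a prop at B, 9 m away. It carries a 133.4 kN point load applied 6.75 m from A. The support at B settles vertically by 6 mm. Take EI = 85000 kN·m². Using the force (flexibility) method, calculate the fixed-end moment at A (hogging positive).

Remove the prop at B; the released (primary) structure is a cantilever built in at A.
Primary-structure tip deflection at B by superposition:
  point load 133.4 at a = 6.75: Pa²(3L − a)/(6EI) = 20513/EI
Flexibility coefficient — unit upward force at B: δ_{BB} = L³/(3EI) = 243/EI.
With EI = 85000 kN·m²: δ_0 = 0.24133 m and δ_{BB} = 0.002859 m/kN.
Compatibility — the beam at B must follow the support down by 0.006 m: δ_0 − R_B·δ_{BB} = 0.006, so R_B = (0.24133 − 0.006)/0.002859 = 82.32 kN.
Moment equilibrium about A: M_A = Σ(load moments about A) − R_B·L = 900.5 − 82.32×9 = 159.6 kN·m.

M_A = 159.6 kN·m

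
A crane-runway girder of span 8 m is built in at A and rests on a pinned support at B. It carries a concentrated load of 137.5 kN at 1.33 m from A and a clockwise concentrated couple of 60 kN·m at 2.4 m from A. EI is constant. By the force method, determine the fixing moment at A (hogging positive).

Remove the prop at B; the released (primary) structure is a cantilever built in at A.
Primary-structure tip deflection at B by superposition:
  point load 137.5 at a = 1.33: Pa²(3L − a)/(6EI) = 919/EI
  clockwise couple 60 at a = 2.4: M₀a(2L − a)/(2EI) = 979.2/EI
  δ_0 = 1898/EI
Tip deflection under a unit load at B: L³/(3EI) = 170.7/EI.
The prop prevents deflection at B: R_B = δ_0/δ_{BB} = 1898/170.7 = 11.12 kN.
Moment equilibrium about A: M_A = Σ(load moments about A) − R_B·L = 242.9 − 11.12×8 = 153.9 kN·m.

M_A = 153.9 kN·m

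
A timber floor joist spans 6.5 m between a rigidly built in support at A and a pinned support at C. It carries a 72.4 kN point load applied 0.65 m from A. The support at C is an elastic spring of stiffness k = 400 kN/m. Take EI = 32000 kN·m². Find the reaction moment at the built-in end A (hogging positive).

M_A = 43.42 kN·m

Remove the prop at C; the released (primary) structure is a cantilever built in at A.
Free-end deflection of the primary structure under the applied loading (downward +):
  point load 72.4 at a = 0.65: Pa²(3L − a)/(6EI) = 96.1/EI
Tip deflection under a unit load at C: L³/(3EI) = 91.54/EI.
With EI = 32000 kN·m²: δ_0 = 0.003003 m and δ_{CC} = 0.002861 m/kN.
Compatibility — the spring shortens by R_C/k under the reaction it provides: δ_0 − R_C·δ_{CC} = R_C/k. With 1/k = 0.0025 m/kN, R_C = δ_0 / (δ_{CC} + 1/k) = 0.003003 / (0.002861 + 0.0025) = 0.5602 kN.
Moment equilibrium about A: M_A = Σ(load moments about A) − R_C·L = 47.06 − 0.5602×6.5 = 43.42 kN·m.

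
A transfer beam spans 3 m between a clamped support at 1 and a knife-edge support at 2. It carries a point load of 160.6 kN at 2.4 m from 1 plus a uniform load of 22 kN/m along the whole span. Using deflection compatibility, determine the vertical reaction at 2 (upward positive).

Choose R_2 as the redundant. The primary structure is the cantilever fixed at 1.
Free-end deflection of the primary structure under the applied loading (downward +):
  point load 160.6 at a = 2.4: Pa²(3L − a)/(6EI) = 1018/EI
  UDL 22: wL⁴/(8EI) = 222.8/EI
  δ_0 = 1240/EI
Tip deflection under a unit load at 2: L³/(3EI) = 9/EI.
Compatibility at 2: δ_0 − R_2·δ_{22} = 0, so R_2 = 1240/9 = 137.8 kN.

R_2 = 137.8 kN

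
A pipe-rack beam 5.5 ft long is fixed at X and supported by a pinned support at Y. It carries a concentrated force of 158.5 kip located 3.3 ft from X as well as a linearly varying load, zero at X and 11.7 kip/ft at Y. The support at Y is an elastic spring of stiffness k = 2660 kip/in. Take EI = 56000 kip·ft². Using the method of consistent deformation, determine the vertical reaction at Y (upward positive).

R_Y = 83.53 kip

Remove the prop at Y; the released (primary) structure is a cantilever built in at X.
Downward deflection at the released point Y due to the loads:
  point load 158.5 at a = 3.3: Pa²(3L − a)/(6EI) = 3797/EI
  triangular load, peak 11.7 at the free end: 11w₀L⁴/(120EI) = 981.4/EI
  δ_0 = 4779/EI
Flexibility coefficient — unit upward force at Y: δ_{YY} = L³/(3EI) = 55.46/EI.
With EI = 56000 kip·ft²: δ_0 = 0.085335 ft and δ_{YY} = 0.00099 ft/kip.
Compatibility — the spring shortens by R_Y/k under the reaction it provides: δ_0 − R_Y·δ_{YY} = R_Y/k. With 1/k = 1/(2660×12) ft/kip = 0.000031 ft/kip, R_Y = δ_0 / (δ_{YY} + 1/k) = 0.085335 / (0.00099 + 0.000031) = 83.53 kip.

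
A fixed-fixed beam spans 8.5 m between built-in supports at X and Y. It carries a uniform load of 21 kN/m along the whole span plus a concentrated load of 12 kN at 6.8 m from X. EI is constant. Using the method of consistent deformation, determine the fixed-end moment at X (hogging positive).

M_X = 129.7 kN·m

Release both end moments; the primary structure is a simply-supported span XY with redundants M_X and M_Y.
Simple-span end rotations at X and Y under the given loads:
  at X: UDL 21: wL³/(24EI) = 537.4/EI
  at Y: UDL 21: wL³/(24EI) = 537.4/EI
  at X: point load 12 at a = 6.8: Pab(L + b)/(6LEI) = 27.74/EI
  at Y: point load 12 at a = 6.8: Pab(L + a)/(6LEI) = 41.62/EI
  θ_X0 = 565.1/EI,  θ_Y0 = 579/EI
Flexibility coefficients: a unit moment at one end gives L/(3EI) there and L/(6EI) at the far end, so f₁₁ = f₂₂ = 2.833/EI and f₁₂ = f₂₁ = 1.417/EI.
Compatibility — zero rotation at each built-in end:
  2.833 M_X + 1.417 M_Y = 565.1
  1.417 M_X + 2.833 M_Y = 579
Solving the pair gives M_X = 129.7 kN·m and M_Y = 139.5 kN·m (hogging).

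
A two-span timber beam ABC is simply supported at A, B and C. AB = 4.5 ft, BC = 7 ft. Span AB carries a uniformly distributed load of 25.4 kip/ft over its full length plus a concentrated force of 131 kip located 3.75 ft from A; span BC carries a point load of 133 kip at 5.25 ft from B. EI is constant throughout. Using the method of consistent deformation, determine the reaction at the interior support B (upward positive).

Insert a hinge at B; M_B is the redundant, and each span becomes simply supported.
End slopes at the hinge B, treating each span as simply supported:
  span AB: UDL 25.4: wL³/(24EI) = 96.44/EI
  span AB: point load 131 at a = 3.75: Pab(L + a)/(6LEI) = 112.6/EI
  span BC: point load 133 at a = 5.25: Pab(L + b)/(6LEI) = 254.6/EI
  relative rotation θ_0 = (209 + 254.6)/EI = 463.6/EI
A unit hogging moment at B produces rotation L₁/(3EI) + L₂/(3EI) = 3.833/EI.
Compatibility: M_B·(L₁+L₂)/(3EI) = θ_0, giving M_B = 120.9 kip·ft (hogging).
Span AB, ΣM about A with M_B applied at B: R_B^{AB}·4.5 = 748.4 + 120.9, so R_B^{AB} = 193.2 kip and R_A = 245.3 − 193.2 = 52.11 kip.
Span BC, ΣM about C: R_B^{BC}·7 = 232.8 + 120.9, so R_B^{BC} = 50.53 kip and R_C = 133 − 50.53 = 82.47 kip.
R_B = 193.2 + 50.53 = 243.7 kip.

R_B = 243.7 kip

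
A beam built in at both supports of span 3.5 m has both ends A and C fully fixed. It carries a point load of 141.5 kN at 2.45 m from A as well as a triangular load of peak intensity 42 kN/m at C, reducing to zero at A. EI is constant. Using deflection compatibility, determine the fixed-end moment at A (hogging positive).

Release both end moments; the primary structure is a simply-supported span AC with redundants M_A and M_C.
End rotations of the released simple span under the applied load (×1/EI):
  at A: point load 141.5 at a = 2.45: Pab(L + b)/(6LEI) = 78.87/EI
  at C: point load 141.5 at a = 2.45: Pab(L + a)/(6LEI) = 103.1/EI
  at A: triangular load, peak 42: 7w₀L³/(360EI) = 35.01/EI
  at C: triangular load, peak 42: w₀L³/(45EI) = 40.02/EI
  θ_A0 = 113.9/EI,  θ_C0 = 143.2/EI
Flexibility coefficients: a unit moment at one end gives L/(3EI) there and L/(6EI) at the far end, so f₁₁ = f₂₂ = 1.167/EI and f₁₂ = f₂₁ = 0.5833/EI.
Compatibility — zero rotation at each built-in end:
  1.167 M_A + 0.5833 M_C = 113.9
  0.5833 M_A + 1.167 M_C = 143.2
Solving the pair gives M_A = 48.35 kN·m and M_C = 98.53 kN·m (hogging).

M_A = 48.35 kN·m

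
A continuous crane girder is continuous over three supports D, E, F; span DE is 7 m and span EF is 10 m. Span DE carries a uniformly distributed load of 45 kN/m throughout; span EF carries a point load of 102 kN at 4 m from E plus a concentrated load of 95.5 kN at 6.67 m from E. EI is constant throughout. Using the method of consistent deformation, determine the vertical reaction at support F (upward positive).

R_F = 73.31 kN

Take M_E as the redundant. Released structure: two simple spans DE and EF with a hinge at E.
End slopes at the hinge E, treating each span as simply supported:
  span DE: UDL 45: wL³/(24EI) = 643.1/EI
  span EF: point load 102 at a = 4: Pab(L + b)/(6LEI) = 652.8/EI
  span EF: point load 95.5 at a = 6.67: Pab(L + b)/(6LEI) = 471.3/EI
  relative rotation θ_0 = (643.1 + 1124)/EI = 1767/EI
A unit hogging moment at E produces rotation L₁/(3EI) + L₂/(3EI) = 5.667/EI.
Compatibility: M_E·(L₁+L₂)/(3EI) = θ_0, giving M_E = 311.9 kN·m (hogging).
Span EF, ΣM about F: R_E^{EF}·10 = 930 + 311.9, so R_E^{EF} = 124.2 kN and R_F = 197.5 − 124.2 = 73.31 kN.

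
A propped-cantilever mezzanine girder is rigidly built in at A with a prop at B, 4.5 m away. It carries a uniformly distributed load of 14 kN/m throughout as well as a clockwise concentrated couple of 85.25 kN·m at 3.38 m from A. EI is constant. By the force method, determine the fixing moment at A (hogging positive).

M_A = 0.7338 kN·m

Take the reaction at B as the redundant and release it; the primary structure is a cantilever fixed at A.
Free-end deflection of the primary structure under the applied loading (downward +):
  UDL 14: wL⁴/(8EI) = 717.6/EI
  clockwise couple 85.25 at a = 3.38: M₀a(2L − a)/(2EI) = 809.7/EI
  δ_0 = 1527/EI
Flexibility coefficient — unit upward force at B: δ_{BB} = L³/(3EI) = 30.38/EI.
The prop prevents deflection at B: R_B = δ_0/δ_{BB} = 1527/30.38 = 50.28 kN.
Moment equilibrium about A: M_A = Σ(load moments about A) − R_B·L = 227 − 50.28×4.5 = 0.7338 kN·m.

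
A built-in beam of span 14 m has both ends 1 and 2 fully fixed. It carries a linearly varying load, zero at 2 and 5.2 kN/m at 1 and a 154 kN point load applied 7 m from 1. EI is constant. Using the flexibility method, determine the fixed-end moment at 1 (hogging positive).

Take the two fixed-end moments M_1, M_2 as redundants; the released structure is the simple span 12.
Simple-span end rotations at 1 and 2 under the given loads:
  at 1: triangular load, peak 5.2: w₀L³/(45EI) = 317.1/EI
  at 2: triangular load, peak 5.2: 7w₀L³/(360EI) = 277.4/EI
  at 1: point load 154 at a = 7: Pab(L + b)/(6LEI) = 1886/EI
  at 2: point load 154 at a = 7: Pab(L + a)/(6LEI) = 1886/EI
  θ_10 = 2204/EI,  θ_20 = 2164/EI
Flexibility coefficients: a unit moment at one end gives L/(3EI) there and L/(6EI) at the far end, so f₁₁ = f₂₂ = 4.667/EI and f₁₂ = f₂₁ = 2.333/EI.
Compatibility — zero rotation at each built-in end:
  4.667 M_1 + 2.333 M_2 = 2204
  2.333 M_1 + 4.667 M_2 = 2164
Solving the pair gives M_1 = 320.5 kN·m and M_2 = 303.5 kN·m (hogging).

M_1 = 320.5 kN·m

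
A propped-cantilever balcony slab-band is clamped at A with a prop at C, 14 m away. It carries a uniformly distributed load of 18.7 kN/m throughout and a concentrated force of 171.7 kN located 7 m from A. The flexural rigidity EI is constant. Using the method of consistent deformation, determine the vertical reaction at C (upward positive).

R_C = 151.8 kN

Take the reaction at C as the redundant and release it; the primary structure is a cantilever fixed at A.
Downward deflection at the released point C due to the loads:
  UDL 18.7: wL⁴/(8EI) = 89797/EI
  point load 171.7 at a = 7: Pa²(3L − a)/(6EI) = 49078/EI
  δ_0 = 138875/EI
Flexibility coefficient — unit upward force at C: δ_{CC} = L³/(3EI) = 914.7/EI.
The prop prevents deflection at C: R_C = δ_0/δ_{CC} = 138875/914.7 = 151.8 kN.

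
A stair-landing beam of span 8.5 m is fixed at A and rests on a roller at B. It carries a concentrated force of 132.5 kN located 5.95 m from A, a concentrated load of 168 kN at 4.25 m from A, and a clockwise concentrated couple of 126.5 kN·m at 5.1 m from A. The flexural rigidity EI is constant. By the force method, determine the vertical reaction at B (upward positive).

Choose R_B as the redundant. The primary structure is the cantilever fixed at A.
Free-end deflection of the primary structure under the applied loading (downward +):
  point load 132.5 at a = 5.95: Pa²(3L − a)/(6EI) = 15284/EI
  point load 168 at a = 4.25: Pa²(3L − a)/(6EI) = 10747/EI
  clockwise couple 126.5 at a = 5.1: M₀a(2L − a)/(2EI) = 3839/EI
  δ_0 = 29870/EI
Flexibility coefficient — unit upward force at B: δ_{BB} = L³/(3EI) = 204.7/EI.
The prop prevents deflection at B: R_B = δ_0/δ_{BB} = 29870/204.7 = 145.9 kN.

R_B = 145.9 kN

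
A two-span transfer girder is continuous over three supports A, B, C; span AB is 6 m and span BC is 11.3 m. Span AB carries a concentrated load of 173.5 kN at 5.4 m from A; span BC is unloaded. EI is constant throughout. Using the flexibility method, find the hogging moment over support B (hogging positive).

M_B = 30.87 kN·m

Release continuity at B by inserting a hinge; the redundant is the internal moment M_B. The primary structure is two simply-supported spans AB and BC.
Rotations at B on the released spans (each span's end-slope, ×1/EI):
  span AB: point load 173.5 at a = 5.4: Pab(L + a)/(6LEI) = 178/EI
  relative rotation θ_0 = (178 + 0)/EI = 178/EI
A unit hogging moment at B produces rotation L₁/(3EI) + L₂/(3EI) = 5.767/EI.
Slope continuity at B: θ_0 = M_B·5.767/EI, so M_B = 178/5.767 = 30.87 kN·m (hogging).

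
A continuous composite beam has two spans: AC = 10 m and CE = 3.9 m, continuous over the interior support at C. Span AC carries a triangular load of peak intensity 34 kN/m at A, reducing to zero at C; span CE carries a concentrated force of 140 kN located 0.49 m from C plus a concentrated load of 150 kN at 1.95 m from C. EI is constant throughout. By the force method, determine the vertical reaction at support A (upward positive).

R_A = 94.41 kN

Take M_C as the redundant. Released structure: two simple spans AC and CE with a hinge at C.
Rotations at C on the released spans (each span's end-slope, ×1/EI):
  span AC: triangular load, peak 34: 7w₀L³/(360EI) = 661.1/EI
  span CE: point load 140 at a = 0.49: Pab(L + b)/(6LEI) = 73.08/EI
  span CE: point load 150 at a = 1.95: Pab(L + b)/(6LEI) = 142.6/EI
  relative rotation θ_0 = (661.1 + 215.7)/EI = 876.8/EI
A unit hogging moment at C produces rotation L₁/(3EI) + L₂/(3EI) = 4.633/EI.
Slope continuity at C: θ_0 = M_C·4.633/EI, so M_C = 876.8/4.633 = 189.2 kN·m (hogging).
Span AC, ΣM about A with M_C applied at C: R_C^{AC}·10 = 566.7 + 189.2, so R_C^{AC} = 75.59 kN and R_A = 170 − 75.59 = 94.41 kN.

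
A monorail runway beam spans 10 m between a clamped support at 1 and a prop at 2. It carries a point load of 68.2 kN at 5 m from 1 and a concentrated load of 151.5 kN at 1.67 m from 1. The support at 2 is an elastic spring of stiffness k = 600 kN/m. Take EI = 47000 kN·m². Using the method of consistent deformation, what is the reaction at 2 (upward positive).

R_2 = 22.1 kN

Take the reaction at 2 as the redundant and release it; the primary structure is a cantilever fixed at 1.
Primary-structure tip deflection at 2 by superposition:
  point load 68.2 at a = 5: Pa²(3L − a)/(6EI) = 7104/EI
  point load 151.5 at a = 1.67: Pa²(3L − a)/(6EI) = 1995/EI
  δ_0 = 9099/EI
Flexibility coefficient — unit upward force at 2: δ_{22} = L³/(3EI) = 333.3/EI.
With EI = 47000 kN·m²: δ_0 = 0.1936 m and δ_{22} = 0.007092 m/kN.
Compatibility — the spring shortens by R_2/k under the reaction it provides: δ_0 − R_2·δ_{22} = R_2/k. With 1/k = 0.001667 m/kN, R_2 = δ_0 / (δ_{22} + 1/k) = 0.1936 / (0.007092 + 0.001667) = 22.1 kN.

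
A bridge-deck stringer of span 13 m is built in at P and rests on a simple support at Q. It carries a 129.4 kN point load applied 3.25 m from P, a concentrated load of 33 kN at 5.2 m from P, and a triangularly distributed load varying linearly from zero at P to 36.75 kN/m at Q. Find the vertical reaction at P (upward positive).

R_P = 251.9 kN

Take the reaction at Q as the redundant and release it; the primary structure is a cantilever fixed at P.
Downward deflection at the released point Q due to the loads:
  point load 129.4 at a = 3.25: Pa²(3L − a)/(6EI) = 8144/EI
  point load 33 at a = 5.2: Pa²(3L − a)/(6EI) = 5027/EI
  triangular load, peak 36.75 at the free end: 11w₀L⁴/(120EI) = 96215/EI
  δ_0 = 109385/EI
Tip deflection under a unit load at Q: L³/(3EI) = 732.3/EI.
Compatibility at Q: δ_0 − R_Q·δ_{QQ} = 0, so R_Q = 109385/732.3 = 149.4 kN.
Vertical equilibrium: R_P = ΣP − R_Q = 401.3 − 149.4 = 251.9 kN.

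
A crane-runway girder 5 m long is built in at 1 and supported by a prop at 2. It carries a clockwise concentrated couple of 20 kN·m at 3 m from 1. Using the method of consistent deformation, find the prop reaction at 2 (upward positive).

Choose R_2 as the redundant. The primary structure is the cantilever fixed at 1.
Downward deflection at the released point 2 due to the loads:
  clockwise couple 20 at a = 3: M₀a(2L − a)/(2EI) = 210/EI
Tip deflection under a unit load at 2: L³/(3EI) = 41.67/EI.
Compatibility at 2: δ_0 − R_2·δ_{22} = 0, so R_2 = 210/41.67 = 5.04 kN.

R_2 = 5.04 kN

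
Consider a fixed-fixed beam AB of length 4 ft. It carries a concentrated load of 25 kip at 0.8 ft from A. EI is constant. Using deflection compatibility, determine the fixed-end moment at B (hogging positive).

Take the two fixed-end moments M_A, M_B as redundants; the released structure is the simple span AB.
On the primary (simply-supported) span, the end slopes from the loading are:
  at A: point load 25 at a = 0.8: Pab(L + b)/(6LEI) = 19.2/EI
  at B: point load 25 at a = 0.8: Pab(L + a)/(6LEI) = 12.8/EI
  θ_A0 = 19.2/EI,  θ_B0 = 12.8/EI
Flexibility coefficients: a unit moment at one end gives L/(3EI) there and L/(6EI) at the far end, so f₁₁ = f₂₂ = 1.333/EI and f₁₂ = f₂₁ = 0.6667/EI.
Compatibility — zero rotation at each built-in end:
  1.333 M_A + 0.6667 M_B = 19.2
  0.6667 M_A + 1.333 M_B = 12.8
Solving the pair gives M_A = 12.8 kip·ft and M_B = 3.2 kip·ft (hogging).

M_B = 3.2 kip·ft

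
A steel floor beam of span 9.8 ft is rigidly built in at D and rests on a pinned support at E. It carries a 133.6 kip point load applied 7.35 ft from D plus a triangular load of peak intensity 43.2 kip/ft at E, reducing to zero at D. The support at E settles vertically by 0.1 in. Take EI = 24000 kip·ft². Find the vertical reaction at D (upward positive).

Remove the prop at E; the released (primary) structure is a cantilever built in at D.
Free-end deflection of the primary structure under the applied loading (downward +):
  point load 133.6 at a = 7.35: Pa²(3L − a)/(6EI) = 26524/EI
  triangular load, peak 43.2 at the free end: 11w₀L⁴/(120EI) = 36526/EI
  δ_0 = 63050/EI
Tip deflection under a unit load at E: L³/(3EI) = 313.7/EI.
With EI = 24000 kip·ft²: δ_0 = 2.6271 ft and δ_{EE} = 0.013072 ft/kip.
Compatibility — the beam at E must follow the support down by 0.008333 ft: δ_0 − R_E·δ_{EE} = 0.008333, so R_E = (2.6271 − 0.008333)/0.013072 = 200.3 kip.
Vertical equilibrium: R_D = ΣP − R_E = 345.3 − 200.3 = 144.9 kip.

R_D = 144.9 kip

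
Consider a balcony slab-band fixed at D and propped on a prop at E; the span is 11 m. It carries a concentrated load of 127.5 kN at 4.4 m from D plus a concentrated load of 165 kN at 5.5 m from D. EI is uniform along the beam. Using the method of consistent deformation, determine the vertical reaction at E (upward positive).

R_E = 78.08 kN

Choose R_E as the redundant. The primary structure is the cantilever fixed at D.
Free-end deflection of the primary structure under the applied loading (downward +):
  point load 127.5 at a = 4.4: Pa²(3L − a)/(6EI) = 11766/EI
  point load 165 at a = 5.5: Pa²(3L − a)/(6EI) = 22877/EI
  δ_0 = 34643/EI
Tip deflection under a unit load at E: L³/(3EI) = 443.7/EI.
Compatibility at E: δ_0 − R_E·δ_{EE} = 0, so R_E = 34643/443.7 = 78.08 kN.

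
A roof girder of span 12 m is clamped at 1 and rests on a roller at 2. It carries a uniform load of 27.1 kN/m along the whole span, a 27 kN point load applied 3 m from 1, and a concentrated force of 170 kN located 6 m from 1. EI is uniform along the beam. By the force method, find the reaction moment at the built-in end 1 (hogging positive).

Release the roller at 2. Primary structure: cantilever fixed at 1.
Deflection at 2 on the released cantilever, summing each load's contribution:
  UDL 27.1: wL⁴/(8EI) = 70243/EI
  point load 27 at a = 3: Pa²(3L − a)/(6EI) = 1336/EI
  point load 170 at a = 6: Pa²(3L − a)/(6EI) = 30600/EI
  δ_0 = 102180/EI
Tip deflection under a unit load at 2: L³/(3EI) = 576/EI.
The prop prevents deflection at 2: R_2 = δ_0/δ_{22} = 102180/576 = 177.4 kN.
Moment equilibrium about 1: M_1 = Σ(load moments about 1) − R_2·L = 3052 − 177.4×12 = 923.5 kN·m.

M_1 = 923.5 kN·m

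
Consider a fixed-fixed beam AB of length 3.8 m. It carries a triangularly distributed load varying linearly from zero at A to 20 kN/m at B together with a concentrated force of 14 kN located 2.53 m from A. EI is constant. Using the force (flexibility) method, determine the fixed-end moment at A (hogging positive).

Release both end moments; the primary structure is a simply-supported span AB with redundants M_A and M_B.
On the primary (simply-supported) span, the end slopes from the loading are:
  at A: triangular load, peak 20: 7w₀L³/(360EI) = 21.34/EI
  at B: triangular load, peak 20: w₀L³/(45EI) = 24.39/EI
  at A: point load 14 at a = 2.53: Pab(L + b)/(6LEI) = 10/EI
  at B: point load 14 at a = 2.53: Pab(L + a)/(6LEI) = 12.49/EI
  θ_A0 = 31.34/EI,  θ_B0 = 36.88/EI
Flexibility coefficients: a unit moment at one end gives L/(3EI) there and L/(6EI) at the far end, so f₁₁ = f₂₂ = 1.267/EI and f₁₂ = f₂₁ = 0.6333/EI.
Compatibility — zero rotation at each built-in end:
  1.267 M_A + 0.6333 M_B = 31.34
  0.6333 M_A + 1.267 M_B = 36.88
Solving the pair gives M_A = 13.58 kN·m and M_B = 22.32 kN·m (hogging).

M_A = 13.58 kN·m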